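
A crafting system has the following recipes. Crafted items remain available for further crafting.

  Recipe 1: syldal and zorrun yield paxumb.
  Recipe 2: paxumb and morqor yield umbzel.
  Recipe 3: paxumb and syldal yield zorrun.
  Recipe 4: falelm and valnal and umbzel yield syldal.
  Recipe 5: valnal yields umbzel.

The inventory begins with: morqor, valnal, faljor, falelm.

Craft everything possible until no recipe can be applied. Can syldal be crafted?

Yes

valnal → umbzel (Recipe 5).
falelm and valnal and umbzel → syldal (Recipe 4).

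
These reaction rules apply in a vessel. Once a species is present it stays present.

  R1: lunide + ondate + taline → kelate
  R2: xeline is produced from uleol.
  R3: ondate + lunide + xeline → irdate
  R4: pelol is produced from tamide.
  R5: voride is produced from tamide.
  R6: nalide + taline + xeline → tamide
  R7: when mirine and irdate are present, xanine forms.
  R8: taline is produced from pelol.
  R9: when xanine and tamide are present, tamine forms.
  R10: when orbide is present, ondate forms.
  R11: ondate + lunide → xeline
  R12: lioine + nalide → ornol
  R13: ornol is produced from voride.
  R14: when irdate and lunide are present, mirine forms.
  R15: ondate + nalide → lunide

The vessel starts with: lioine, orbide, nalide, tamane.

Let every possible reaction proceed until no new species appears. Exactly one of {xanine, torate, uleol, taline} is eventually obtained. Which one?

xanine

orbide present → ondate forms (R10).
ondate and nalide present → lunide forms (R15).
ondate and lunide present → xeline forms (R11).
ondate, lunide, and xeline present → irdate forms (R3).
irdate and lunide present → mirine forms (R14).
mirine and irdate present → xanine forms (R7).
No rule produces torate, and it is not given. taline would need pelol (R8), but pelol never forms. No rule produces uleol, and it is not given.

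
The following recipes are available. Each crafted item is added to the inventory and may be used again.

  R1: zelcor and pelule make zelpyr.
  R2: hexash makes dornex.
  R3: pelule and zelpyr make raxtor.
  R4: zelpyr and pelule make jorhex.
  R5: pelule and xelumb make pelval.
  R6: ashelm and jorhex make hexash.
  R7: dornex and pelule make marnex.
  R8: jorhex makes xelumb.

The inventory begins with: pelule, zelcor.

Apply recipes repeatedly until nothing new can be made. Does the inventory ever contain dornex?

No

dornex would need hexash (R2), but hexash is never obtained.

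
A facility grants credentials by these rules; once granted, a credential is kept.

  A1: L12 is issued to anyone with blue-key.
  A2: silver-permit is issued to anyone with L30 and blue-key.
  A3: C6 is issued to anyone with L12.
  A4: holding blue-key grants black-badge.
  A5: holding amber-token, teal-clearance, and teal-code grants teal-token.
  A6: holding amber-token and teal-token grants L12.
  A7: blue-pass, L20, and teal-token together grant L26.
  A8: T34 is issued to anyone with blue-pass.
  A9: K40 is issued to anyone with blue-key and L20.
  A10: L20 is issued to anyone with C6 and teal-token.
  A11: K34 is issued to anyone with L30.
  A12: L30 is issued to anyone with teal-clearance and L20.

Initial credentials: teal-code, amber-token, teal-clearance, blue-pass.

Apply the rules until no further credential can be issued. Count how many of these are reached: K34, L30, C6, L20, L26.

5

Holding amber-token, teal-clearance, and teal-code grants teal-token (A5).
Holding amber-token and teal-token grants L12 (A6).
Holding L12 grants C6 (A3).
Holding C6 and teal-token grants L20 (A10).
Holding blue-pass, L20, and teal-token grants L26 (A7).
Holding teal-clearance and L20 grants L30 (A12).
Holding L30 grants K34 (A11).
K34: reached.
L30: reached.
C6: reached.
L20: reached.
L26: reached.
All 5 are reached.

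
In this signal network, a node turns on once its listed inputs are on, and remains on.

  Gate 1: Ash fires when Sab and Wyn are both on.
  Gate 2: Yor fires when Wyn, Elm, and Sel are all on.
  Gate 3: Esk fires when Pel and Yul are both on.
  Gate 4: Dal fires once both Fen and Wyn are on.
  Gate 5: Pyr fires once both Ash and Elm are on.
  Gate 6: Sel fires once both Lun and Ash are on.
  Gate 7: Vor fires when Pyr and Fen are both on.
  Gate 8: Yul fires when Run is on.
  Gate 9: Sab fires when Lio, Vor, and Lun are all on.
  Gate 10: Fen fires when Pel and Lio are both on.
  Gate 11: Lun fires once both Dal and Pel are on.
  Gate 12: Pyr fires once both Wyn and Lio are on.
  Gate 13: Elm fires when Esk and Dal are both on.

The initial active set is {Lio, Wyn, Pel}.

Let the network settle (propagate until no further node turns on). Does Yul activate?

Yul would need Run (Gate 8), but Run never turns on.

No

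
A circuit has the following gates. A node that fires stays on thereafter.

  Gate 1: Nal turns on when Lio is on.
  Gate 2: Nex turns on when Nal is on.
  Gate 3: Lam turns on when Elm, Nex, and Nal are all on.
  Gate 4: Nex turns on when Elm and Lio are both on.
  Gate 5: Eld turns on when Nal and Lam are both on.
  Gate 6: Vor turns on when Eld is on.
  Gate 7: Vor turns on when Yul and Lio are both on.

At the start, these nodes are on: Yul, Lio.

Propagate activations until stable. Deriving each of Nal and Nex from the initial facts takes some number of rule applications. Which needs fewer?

Nal

Nal: Lio is on, so Nal turns on (Gate 1). [1 rule application]
Nex: Lio is on, so Nal turns on (Gate 1). Gate 2: Nal on → Nex on. [2 rule applications]
Nal needs fewer.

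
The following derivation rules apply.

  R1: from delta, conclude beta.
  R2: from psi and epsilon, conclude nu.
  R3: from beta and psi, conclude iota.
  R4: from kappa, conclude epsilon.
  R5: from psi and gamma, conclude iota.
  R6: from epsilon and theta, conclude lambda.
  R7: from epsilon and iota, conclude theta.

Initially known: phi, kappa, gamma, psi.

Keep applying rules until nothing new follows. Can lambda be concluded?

From psi and gamma, R5 gives iota.
kappa holds, so epsilon follows (R4).
epsilon and iota hold, so theta follows (R7).
From epsilon and theta, R6 gives lambda.

Yes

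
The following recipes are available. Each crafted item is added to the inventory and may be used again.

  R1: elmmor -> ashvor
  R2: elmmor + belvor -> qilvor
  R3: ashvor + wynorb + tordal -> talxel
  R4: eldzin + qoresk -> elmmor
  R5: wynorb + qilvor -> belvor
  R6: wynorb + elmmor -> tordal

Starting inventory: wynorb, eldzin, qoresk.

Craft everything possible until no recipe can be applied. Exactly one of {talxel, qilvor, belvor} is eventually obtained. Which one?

talxel

Using R4, eldzin and qoresk make elmmor.
elmmor -> ashvor (R1).
wynorb + elmmor -> tordal (R6).
Using R3, ashvor, wynorb, and tordal make talxel.
belvor would need wynorb and qilvor (R5), but qilvor is never obtained. qilvor would need elmmor and belvor (R2), but belvor is never obtained.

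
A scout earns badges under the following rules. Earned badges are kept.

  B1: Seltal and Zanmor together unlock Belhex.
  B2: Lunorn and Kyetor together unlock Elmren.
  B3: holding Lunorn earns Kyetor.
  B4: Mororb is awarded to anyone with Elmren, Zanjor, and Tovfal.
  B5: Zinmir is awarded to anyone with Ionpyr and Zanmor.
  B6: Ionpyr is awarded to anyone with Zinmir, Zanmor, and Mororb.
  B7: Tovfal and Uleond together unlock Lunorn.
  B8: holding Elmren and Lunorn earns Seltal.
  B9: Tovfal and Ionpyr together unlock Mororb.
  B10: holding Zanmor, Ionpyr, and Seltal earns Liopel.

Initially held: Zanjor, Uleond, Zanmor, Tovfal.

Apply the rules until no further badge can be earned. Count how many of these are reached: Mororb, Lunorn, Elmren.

With Tovfal and Uleond, Lunorn is earned (B7).
With Lunorn, Kyetor is earned (B3).
With Lunorn and Kyetor, Elmren is earned (B2).
With Elmren, Zanjor, and Tovfal, Mororb is earned (B4).
Mororb: reached.
Lunorn: reached.
Elmren: reached.
All 3 are reached.

3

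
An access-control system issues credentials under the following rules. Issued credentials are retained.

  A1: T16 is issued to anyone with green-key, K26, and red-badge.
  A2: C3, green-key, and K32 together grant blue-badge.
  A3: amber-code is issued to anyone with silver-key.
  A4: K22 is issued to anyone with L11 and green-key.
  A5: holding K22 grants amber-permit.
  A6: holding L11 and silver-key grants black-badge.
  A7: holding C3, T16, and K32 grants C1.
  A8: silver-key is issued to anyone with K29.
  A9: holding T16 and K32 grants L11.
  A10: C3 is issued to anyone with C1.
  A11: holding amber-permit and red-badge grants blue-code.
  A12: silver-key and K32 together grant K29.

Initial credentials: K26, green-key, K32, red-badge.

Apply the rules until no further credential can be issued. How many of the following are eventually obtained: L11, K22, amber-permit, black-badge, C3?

Holding green-key, K26, and red-badge grants T16 (A1).
Holding T16 and K32 grants L11 (A9).
Holding L11 and green-key grants K22 (A4).
Holding K22 grants amber-permit (A5).
L11: reached.
K22: reached.
amber-permit: reached.
black-badge would need L11 and silver-key (A6), but silver-key is never granted.
C3 would need C1 (A10), but C1 is never granted.
Reached: L11, K22, and amber-permit — 3 of the 5.

3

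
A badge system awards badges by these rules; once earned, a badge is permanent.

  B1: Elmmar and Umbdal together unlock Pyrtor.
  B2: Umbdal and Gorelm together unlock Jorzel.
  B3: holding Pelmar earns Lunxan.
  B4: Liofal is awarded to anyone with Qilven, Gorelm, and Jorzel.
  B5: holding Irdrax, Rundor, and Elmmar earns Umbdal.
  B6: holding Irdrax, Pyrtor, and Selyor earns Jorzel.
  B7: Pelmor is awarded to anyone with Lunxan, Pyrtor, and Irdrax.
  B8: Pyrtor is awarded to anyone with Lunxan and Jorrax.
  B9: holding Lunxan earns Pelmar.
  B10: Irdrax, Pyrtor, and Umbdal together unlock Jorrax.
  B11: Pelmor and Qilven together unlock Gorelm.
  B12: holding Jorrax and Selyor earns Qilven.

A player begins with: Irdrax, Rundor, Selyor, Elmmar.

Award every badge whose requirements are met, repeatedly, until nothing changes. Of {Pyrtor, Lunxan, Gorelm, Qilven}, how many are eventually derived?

With Irdrax, Rundor, and Elmmar, Umbdal is earned (B5).
With Elmmar and Umbdal, Pyrtor is earned (B1).
With Irdrax, Pyrtor, and Umbdal, Jorrax is earned (B10).
With Jorrax and Selyor, Qilven is earned (B12).
Pyrtor: reached.
Lunxan would need Pelmar (B3), but Pelmar is never earned.
Gorelm would need Pelmor and Qilven (B11), but Pelmor is never earned.
Qilven: reached.
Reached: Pyrtor and Qilven — 2 of the 4.

2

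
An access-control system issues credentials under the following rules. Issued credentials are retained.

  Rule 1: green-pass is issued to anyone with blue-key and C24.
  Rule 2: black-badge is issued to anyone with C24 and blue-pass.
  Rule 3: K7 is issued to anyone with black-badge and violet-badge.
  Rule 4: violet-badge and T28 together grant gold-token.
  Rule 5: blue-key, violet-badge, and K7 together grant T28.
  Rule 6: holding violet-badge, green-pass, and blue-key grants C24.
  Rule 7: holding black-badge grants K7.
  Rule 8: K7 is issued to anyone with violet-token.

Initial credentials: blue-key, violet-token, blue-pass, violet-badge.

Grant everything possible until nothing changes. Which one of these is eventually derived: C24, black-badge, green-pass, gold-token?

gold-token

Holding violet-token grants K7 (Rule 8).
Holding blue-key, violet-badge, and K7 grants T28 (Rule 5).
Holding violet-badge and T28 grants gold-token (Rule 4).
black-badge would need C24 and blue-pass (Rule 2), but C24 is never granted. C24 would need violet-badge, green-pass, and blue-key (Rule 6), but green-pass is never granted. green-pass would need blue-key and C24 (Rule 1), but C24 is never granted.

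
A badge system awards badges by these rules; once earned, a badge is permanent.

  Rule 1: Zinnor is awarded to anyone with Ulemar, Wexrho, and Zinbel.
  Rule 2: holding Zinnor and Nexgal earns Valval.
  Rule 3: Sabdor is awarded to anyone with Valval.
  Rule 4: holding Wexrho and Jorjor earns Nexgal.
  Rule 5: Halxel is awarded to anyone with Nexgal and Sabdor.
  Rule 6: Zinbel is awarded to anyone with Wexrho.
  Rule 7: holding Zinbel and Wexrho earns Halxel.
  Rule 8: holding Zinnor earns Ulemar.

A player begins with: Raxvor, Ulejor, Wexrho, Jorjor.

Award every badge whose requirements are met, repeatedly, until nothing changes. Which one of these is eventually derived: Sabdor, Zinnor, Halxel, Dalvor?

With Wexrho, Zinbel is earned (Rule 6).
With Zinbel and Wexrho, Halxel is earned (Rule 7).
Zinnor would need Ulemar, Wexrho, and Zinbel (Rule 1), but Ulemar is never earned. Sabdor would need Valval (Rule 3), but Valval is never earned. No rule produces Dalvor, and it is not given.

Halxel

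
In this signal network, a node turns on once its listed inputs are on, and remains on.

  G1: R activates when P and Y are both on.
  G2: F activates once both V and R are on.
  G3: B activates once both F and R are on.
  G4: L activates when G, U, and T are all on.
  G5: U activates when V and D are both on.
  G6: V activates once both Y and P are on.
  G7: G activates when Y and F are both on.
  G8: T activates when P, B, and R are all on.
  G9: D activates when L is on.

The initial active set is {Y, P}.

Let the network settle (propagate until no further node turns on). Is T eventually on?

Yes

P and Y are on, so R activates (G1).
G6: Y and P on → V on.
G2: V and R on → F on.
F and R are on, so B activates (G3).
P, B, and R are on, so T activates (G8).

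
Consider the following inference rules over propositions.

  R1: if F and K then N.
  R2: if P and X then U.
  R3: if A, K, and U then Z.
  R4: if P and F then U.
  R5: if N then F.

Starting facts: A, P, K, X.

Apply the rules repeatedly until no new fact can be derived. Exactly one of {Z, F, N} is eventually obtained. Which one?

From P and X, R2 gives U.
From A, K, and U, R3 gives Z.
F would need N (R5), but N is never established. N would need F and K (R1), but F is never established.

Z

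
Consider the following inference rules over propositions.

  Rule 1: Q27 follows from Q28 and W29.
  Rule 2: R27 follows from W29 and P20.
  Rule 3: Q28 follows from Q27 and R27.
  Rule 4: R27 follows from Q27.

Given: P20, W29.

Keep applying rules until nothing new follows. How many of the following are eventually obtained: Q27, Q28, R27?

1

W29 and P20 hold, so R27 follows (Rule 2).
Q27 would need Q28 and W29 (Rule 1), but Q28 is never established.
Q28 would need Q27 and R27 (Rule 3), but Q27 is never established.
R27: reached.
Reached: R27 — 1 of the 3.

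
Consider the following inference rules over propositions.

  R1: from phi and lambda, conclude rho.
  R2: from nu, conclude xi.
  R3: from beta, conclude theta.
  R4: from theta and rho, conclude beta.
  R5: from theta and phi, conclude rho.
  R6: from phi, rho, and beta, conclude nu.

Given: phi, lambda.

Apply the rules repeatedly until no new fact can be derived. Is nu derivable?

nu would need phi, rho, and beta (R6), but beta is never established.

No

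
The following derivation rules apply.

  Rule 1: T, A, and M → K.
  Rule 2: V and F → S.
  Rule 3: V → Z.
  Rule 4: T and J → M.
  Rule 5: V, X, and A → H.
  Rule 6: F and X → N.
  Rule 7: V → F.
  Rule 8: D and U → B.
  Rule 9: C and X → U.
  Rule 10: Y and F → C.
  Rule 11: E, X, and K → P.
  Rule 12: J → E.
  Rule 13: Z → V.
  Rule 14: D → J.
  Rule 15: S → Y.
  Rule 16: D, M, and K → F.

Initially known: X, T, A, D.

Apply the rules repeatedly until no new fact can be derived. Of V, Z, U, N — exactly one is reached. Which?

D holds, so J follows (Rule 14).
T and J hold, so M follows (Rule 4).
From T, A, and M, Rule 1 gives K.
D, M, and K hold, so F follows (Rule 16).
F and X hold, so N follows (Rule 6).
U would need C and X (Rule 9), but C is never established. V would need Z (Rule 13), but Z is never established. Z would need V (Rule 3), but V is never established.

N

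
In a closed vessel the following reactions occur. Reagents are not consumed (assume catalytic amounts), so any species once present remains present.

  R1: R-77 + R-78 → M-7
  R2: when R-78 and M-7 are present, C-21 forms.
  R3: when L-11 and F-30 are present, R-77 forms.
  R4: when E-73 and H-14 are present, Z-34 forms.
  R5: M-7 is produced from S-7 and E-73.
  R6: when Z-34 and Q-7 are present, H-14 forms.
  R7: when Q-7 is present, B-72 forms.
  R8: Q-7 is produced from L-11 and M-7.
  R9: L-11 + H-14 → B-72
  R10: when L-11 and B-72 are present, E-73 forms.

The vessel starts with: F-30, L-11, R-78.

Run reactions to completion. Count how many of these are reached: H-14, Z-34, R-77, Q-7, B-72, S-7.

L-11 and F-30 present → R-77 forms (R3).
R-77 and R-78 present → M-7 forms (R1).
L-11 and M-7 present → Q-7 forms (R8).
Q-7 present → B-72 forms (R7).
H-14 would need Z-34 and Q-7 (R6), but Z-34 never forms.
Z-34 would need E-73 and H-14 (R4), but H-14 never forms.
R-77: reached.
Q-7: reached.
B-72: reached.
No rule produces S-7, and it is not given.
Reached: R-77, Q-7, and B-72 — 3 of the 6.

3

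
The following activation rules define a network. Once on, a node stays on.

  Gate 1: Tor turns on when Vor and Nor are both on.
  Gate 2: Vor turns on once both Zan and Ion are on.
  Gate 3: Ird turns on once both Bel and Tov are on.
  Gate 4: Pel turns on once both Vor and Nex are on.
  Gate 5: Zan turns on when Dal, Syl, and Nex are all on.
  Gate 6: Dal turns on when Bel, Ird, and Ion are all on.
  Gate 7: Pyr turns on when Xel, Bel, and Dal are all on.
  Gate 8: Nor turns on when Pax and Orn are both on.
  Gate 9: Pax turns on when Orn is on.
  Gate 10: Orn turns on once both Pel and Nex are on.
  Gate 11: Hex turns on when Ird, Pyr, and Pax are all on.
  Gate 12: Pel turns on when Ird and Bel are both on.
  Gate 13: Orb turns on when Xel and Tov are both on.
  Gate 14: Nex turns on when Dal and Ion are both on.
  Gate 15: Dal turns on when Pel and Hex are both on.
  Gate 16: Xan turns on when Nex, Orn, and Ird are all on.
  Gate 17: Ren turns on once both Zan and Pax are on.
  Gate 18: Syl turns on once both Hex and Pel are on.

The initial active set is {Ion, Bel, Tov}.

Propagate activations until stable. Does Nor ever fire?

Yes

Bel and Tov are on, so Ird turns on (Gate 3).
Bel, Ird, and Ion are on, so Dal turns on (Gate 6).
Gate 12: Ird and Bel on → Pel on.
Gate 14: Dal and Ion on → Nex on.
Gate 10: Pel and Nex on → Orn on.
Orn is on, so Pax turns on (Gate 9).
Gate 8: Pax and Orn on → Nor on.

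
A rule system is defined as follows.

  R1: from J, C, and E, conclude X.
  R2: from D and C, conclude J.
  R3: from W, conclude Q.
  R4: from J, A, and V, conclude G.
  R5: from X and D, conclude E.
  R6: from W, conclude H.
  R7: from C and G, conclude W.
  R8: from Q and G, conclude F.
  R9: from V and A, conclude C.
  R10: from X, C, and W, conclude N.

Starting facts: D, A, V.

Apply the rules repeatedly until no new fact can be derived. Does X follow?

X would need J, C, and E (R1), but E is never established.

No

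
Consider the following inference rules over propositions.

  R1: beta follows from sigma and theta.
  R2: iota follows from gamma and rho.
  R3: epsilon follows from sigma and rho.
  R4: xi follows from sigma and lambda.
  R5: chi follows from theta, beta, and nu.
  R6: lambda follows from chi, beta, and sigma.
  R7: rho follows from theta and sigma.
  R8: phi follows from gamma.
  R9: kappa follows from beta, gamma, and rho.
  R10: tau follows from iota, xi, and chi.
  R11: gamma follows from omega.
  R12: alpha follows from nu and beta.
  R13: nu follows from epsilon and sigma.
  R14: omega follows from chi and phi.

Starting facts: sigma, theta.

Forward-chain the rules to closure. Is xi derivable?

From theta and sigma, R7 gives rho.
sigma and theta hold, so beta follows (R1).
From sigma and rho, R3 gives epsilon.
epsilon and sigma hold, so nu follows (R13).
theta, beta, and nu hold, so chi follows (R5).
chi, beta, and sigma hold, so lambda follows (R6).
sigma and lambda hold, so xi follows (R4).

Yes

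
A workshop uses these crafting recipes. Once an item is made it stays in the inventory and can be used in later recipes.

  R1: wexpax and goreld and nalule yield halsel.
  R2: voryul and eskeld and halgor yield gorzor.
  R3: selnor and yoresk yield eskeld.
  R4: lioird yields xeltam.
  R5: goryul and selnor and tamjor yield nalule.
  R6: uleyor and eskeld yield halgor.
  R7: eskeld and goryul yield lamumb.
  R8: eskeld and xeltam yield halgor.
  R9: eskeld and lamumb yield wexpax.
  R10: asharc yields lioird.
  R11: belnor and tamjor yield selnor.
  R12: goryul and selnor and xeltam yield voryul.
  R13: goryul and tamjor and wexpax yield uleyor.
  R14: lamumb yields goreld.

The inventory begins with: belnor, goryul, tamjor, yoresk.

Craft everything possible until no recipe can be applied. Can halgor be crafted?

Yes

Using R11, belnor and tamjor make selnor.
selnor and yoresk → eskeld (R3).
Using R7, eskeld and goryul make lamumb.
Using R9, eskeld and lamumb make wexpax.
Using R13, goryul, tamjor, and wexpax make uleyor.
Using R6, uleyor and eskeld make halgor.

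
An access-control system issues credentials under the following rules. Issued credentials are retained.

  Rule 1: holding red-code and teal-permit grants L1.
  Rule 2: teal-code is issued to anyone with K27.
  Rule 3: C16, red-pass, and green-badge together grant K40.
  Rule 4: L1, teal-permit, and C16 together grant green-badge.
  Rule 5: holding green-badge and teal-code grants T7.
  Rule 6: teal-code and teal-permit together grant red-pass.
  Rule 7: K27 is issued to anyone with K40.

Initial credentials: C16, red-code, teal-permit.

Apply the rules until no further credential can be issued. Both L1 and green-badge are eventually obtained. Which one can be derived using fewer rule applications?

L1

L1: Holding red-code and teal-permit grants L1 (Rule 1). [1 rule application]
green-badge: Holding red-code and teal-permit grants L1 (Rule 1). Holding L1, teal-permit, and C16 grants green-badge (Rule 4). [2 rule applications]
L1 needs fewer.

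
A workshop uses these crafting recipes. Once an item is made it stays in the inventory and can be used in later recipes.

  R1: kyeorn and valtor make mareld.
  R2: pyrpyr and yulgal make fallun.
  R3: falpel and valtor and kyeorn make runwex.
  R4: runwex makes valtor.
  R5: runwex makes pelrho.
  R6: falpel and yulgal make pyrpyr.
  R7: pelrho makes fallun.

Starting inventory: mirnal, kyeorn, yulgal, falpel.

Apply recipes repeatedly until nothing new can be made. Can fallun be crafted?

Yes

falpel and yulgal → pyrpyr (R6).
pyrpyr and yulgal → fallun (R2).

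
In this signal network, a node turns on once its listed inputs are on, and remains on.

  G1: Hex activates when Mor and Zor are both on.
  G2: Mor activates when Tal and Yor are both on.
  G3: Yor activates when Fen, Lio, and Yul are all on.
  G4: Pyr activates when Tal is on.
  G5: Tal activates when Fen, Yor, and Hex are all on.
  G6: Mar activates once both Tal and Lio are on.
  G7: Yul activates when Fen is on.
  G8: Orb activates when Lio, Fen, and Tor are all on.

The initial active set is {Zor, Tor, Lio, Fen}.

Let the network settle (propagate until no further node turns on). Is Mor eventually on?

Mor would need Tal and Yor (G2), but Tal never turns on.

No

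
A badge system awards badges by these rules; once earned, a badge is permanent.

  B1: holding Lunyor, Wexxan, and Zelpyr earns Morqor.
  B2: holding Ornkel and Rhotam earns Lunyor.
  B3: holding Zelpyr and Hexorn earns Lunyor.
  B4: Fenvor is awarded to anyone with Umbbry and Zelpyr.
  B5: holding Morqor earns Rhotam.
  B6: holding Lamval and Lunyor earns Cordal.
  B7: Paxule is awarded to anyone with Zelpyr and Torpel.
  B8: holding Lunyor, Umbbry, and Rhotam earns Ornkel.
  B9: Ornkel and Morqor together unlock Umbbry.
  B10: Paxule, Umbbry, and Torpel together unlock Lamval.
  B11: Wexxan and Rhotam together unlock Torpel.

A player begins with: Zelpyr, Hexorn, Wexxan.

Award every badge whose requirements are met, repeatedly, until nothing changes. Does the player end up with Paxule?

Yes

With Zelpyr and Hexorn, Lunyor is earned (B3).
With Lunyor, Wexxan, and Zelpyr, Morqor is earned (B1).
With Morqor, Rhotam is earned (B5).
With Wexxan and Rhotam, Torpel is earned (B11).
With Zelpyr and Torpel, Paxule is earned (B7).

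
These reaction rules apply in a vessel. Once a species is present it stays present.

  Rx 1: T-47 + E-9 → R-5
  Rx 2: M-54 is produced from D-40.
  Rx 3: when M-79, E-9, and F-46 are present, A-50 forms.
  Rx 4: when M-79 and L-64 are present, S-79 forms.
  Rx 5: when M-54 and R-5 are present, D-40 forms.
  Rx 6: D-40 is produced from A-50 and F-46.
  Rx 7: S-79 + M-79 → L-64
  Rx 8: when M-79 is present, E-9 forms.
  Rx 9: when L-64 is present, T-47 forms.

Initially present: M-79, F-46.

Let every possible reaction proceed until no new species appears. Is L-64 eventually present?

L-64 would need S-79 and M-79 (Rx 7), but S-79 never forms.

No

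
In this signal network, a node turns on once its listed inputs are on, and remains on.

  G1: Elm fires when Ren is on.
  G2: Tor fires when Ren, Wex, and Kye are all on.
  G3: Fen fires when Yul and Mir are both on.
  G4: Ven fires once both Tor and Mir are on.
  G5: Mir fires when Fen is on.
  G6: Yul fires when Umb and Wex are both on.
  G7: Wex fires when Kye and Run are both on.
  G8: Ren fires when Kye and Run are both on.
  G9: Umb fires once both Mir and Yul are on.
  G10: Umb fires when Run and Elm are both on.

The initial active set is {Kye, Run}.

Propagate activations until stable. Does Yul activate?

G8: Kye and Run on → Ren on.
Kye and Run are on, so Wex fires (G7).
G1: Ren on → Elm on.
Run and Elm are on, so Umb fires (G10).
G6: Umb and Wex on → Yul on.

Yes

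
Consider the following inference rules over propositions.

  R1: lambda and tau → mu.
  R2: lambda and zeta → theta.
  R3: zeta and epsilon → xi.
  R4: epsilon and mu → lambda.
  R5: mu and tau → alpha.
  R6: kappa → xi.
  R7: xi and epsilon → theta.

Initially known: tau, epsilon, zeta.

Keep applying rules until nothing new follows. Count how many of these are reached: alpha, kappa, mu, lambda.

alpha would need mu and tau (R5), but mu is never established.
No rule produces kappa, and it is not given.
mu would need lambda and tau (R1), but lambda is never established.
lambda would need epsilon and mu (R4), but mu is never established.
None of the 4 are reached.

0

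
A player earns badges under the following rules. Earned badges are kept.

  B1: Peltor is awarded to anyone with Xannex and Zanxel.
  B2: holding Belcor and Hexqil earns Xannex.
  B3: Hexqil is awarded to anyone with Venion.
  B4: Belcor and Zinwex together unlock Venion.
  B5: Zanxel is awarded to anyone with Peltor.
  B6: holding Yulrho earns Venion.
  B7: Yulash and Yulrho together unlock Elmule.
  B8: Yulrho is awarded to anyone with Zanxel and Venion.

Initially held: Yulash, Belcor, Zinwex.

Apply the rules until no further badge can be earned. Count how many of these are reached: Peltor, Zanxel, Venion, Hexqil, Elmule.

With Belcor and Zinwex, Venion is earned (B4).
With Venion, Hexqil is earned (B3).
Peltor would need Xannex and Zanxel (B1), but Zanxel is never earned.
Zanxel would need Peltor (B5), but Peltor is never earned.
Venion: reached.
Hexqil: reached.
Elmule would need Yulash and Yulrho (B7), but Yulrho is never earned.
Reached: Venion and Hexqil — 2 of the 5.

2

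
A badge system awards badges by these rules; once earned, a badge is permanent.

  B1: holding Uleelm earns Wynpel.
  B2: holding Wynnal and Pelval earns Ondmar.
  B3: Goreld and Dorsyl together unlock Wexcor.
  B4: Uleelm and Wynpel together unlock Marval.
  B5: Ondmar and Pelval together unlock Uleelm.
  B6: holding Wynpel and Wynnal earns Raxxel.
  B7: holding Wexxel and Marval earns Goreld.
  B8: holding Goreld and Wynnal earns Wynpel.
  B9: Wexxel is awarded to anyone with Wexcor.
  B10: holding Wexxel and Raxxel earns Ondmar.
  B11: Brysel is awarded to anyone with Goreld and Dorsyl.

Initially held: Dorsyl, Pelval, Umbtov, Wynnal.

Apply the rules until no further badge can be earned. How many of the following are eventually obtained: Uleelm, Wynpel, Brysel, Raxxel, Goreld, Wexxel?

3

With Wynnal and Pelval, Ondmar is earned (B2).
With Ondmar and Pelval, Uleelm is earned (B5).
With Uleelm, Wynpel is earned (B1).
With Wynpel and Wynnal, Raxxel is earned (B6).
Uleelm: reached.
Wynpel: reached.
Brysel would need Goreld and Dorsyl (B11), but Goreld is never earned.
Raxxel: reached.
Goreld would need Wexxel and Marval (B7), but Wexxel is never earned.
Wexxel would need Wexcor (B9), but Wexcor is never earned.
Reached: Uleelm, Wynpel, and Raxxel — 3 of the 6.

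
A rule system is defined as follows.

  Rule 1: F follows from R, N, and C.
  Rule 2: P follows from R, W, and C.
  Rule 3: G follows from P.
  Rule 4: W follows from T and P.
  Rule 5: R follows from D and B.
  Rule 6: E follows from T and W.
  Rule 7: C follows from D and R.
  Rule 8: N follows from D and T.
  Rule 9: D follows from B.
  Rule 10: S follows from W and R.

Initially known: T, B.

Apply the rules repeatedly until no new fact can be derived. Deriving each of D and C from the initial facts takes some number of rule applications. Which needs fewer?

D

D: B holds, so D follows (Rule 9). [1 rule application]
C: B holds, so D follows (Rule 9). From D and B, Rule 5 gives R. From D and R, Rule 7 gives C. [3 rule applications]
D needs fewer.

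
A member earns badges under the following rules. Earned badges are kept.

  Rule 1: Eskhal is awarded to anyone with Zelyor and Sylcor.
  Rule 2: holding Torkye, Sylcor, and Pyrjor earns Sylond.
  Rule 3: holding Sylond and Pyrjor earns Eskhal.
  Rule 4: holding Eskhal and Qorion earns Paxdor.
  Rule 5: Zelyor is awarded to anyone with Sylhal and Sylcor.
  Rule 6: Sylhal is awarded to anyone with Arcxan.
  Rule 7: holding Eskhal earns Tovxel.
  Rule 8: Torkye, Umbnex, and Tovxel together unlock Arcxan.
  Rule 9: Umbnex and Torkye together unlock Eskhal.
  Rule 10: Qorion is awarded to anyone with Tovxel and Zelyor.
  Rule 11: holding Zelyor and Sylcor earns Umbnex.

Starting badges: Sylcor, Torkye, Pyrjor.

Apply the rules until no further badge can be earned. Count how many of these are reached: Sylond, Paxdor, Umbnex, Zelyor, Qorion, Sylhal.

With Torkye, Sylcor, and Pyrjor, Sylond is earned (Rule 2).
Sylond: reached.
Paxdor would need Eskhal and Qorion (Rule 4), but Qorion is never earned.
Umbnex would need Zelyor and Sylcor (Rule 11), but Zelyor is never earned.
Zelyor would need Sylhal and Sylcor (Rule 5), but Sylhal is never earned.
Qorion would need Tovxel and Zelyor (Rule 10), but Zelyor is never earned.
Sylhal would need Arcxan (Rule 6), but Arcxan is never earned.
Reached: Sylond — 1 of the 6.

1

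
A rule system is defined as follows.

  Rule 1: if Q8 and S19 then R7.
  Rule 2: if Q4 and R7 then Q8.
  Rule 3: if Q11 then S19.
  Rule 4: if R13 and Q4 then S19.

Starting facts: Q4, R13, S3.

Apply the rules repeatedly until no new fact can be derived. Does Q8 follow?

No

Q8 would need Q4 and R7 (Rule 2), but R7 is never established.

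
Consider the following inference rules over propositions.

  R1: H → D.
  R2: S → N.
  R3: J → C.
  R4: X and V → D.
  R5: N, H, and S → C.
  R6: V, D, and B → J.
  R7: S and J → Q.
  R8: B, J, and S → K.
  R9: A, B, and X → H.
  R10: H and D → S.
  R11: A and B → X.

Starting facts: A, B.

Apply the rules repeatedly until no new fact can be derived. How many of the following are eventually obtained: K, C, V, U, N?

From A and B, R11 gives X.
From A, B, and X, R9 gives H.
From H, R1 gives D.
H and D hold, so S follows (R10).
From S, R2 gives N.
N, H, and S hold, so C follows (R5).
K would need B, J, and S (R8), but J is never established.
C: reached.
No rule produces V, and it is not given.
No rule produces U, and it is not given.
N: reached.
Reached: C and N — 2 of the 5.

2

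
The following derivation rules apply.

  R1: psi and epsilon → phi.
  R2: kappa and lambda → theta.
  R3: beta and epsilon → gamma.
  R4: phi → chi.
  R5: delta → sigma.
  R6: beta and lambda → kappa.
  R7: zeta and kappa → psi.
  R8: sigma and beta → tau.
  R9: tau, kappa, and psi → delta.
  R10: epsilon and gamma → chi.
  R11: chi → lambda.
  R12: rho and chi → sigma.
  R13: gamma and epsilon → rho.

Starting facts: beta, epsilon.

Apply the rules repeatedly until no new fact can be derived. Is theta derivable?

From beta and epsilon, R3 gives gamma.
From epsilon and gamma, R10 gives chi.
From chi, R11 gives lambda.
beta and lambda hold, so kappa follows (R6).
From kappa and lambda, R2 gives theta.

Yes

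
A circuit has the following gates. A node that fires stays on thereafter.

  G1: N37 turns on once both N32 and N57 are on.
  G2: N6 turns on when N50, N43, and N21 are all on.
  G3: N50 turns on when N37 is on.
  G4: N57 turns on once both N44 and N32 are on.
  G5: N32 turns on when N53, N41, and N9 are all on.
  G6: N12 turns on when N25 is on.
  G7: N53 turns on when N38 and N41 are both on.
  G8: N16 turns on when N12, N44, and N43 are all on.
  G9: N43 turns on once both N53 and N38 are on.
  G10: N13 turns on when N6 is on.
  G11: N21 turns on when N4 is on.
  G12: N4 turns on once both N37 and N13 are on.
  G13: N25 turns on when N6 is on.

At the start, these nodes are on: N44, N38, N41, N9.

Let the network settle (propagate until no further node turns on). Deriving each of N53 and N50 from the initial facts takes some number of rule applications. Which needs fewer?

N53

N53: N38 and N41 are on, so N53 turns on (G7). [1 rule application]
N50: G7: N38 and N41 on → N53 on. G5: N53, N41, and N9 on → N32 on. G4: N44 and N32 on → N57 on. N32 and N57 are on, so N37 turns on (G1). G3: N37 on → N50 on. [5 rule applications]
N53 needs fewer.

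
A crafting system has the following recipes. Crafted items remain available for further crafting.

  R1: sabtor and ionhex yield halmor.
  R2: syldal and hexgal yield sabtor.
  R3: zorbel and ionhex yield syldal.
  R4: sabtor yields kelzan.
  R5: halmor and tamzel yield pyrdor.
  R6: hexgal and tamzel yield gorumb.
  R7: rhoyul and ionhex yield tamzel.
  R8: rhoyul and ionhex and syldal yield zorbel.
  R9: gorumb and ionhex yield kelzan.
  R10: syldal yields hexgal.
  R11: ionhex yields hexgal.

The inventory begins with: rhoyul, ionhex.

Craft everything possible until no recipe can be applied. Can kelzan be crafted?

ionhex → hexgal (R11).
Using R7, rhoyul and ionhex make tamzel.
hexgal and tamzel → gorumb (R6).
gorumb and ionhex → kelzan (R9).

Yes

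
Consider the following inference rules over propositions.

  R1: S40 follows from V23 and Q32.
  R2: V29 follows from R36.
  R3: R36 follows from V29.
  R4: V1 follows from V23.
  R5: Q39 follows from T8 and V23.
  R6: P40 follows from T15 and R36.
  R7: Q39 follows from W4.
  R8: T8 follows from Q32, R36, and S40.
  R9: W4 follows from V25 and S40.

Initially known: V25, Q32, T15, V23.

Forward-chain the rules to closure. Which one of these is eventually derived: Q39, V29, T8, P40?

From V23 and Q32, R1 gives S40.
From V25 and S40, R9 gives W4.
W4 holds, so Q39 follows (R7).
T8 would need Q32, R36, and S40 (R8), but R36 is never established. V29 would need R36 (R2), but R36 is never established. P40 would need T15 and R36 (R6), but R36 is never established.

Q39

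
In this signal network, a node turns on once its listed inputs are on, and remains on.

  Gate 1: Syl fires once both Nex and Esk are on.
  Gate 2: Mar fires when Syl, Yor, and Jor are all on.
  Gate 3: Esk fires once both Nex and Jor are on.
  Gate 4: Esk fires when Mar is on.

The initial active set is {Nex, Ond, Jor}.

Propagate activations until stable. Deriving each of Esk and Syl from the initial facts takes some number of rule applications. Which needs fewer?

Esk: Nex and Jor are on, so Esk fires (Gate 3). [1 rule application]
Syl: Gate 3: Nex and Jor on → Esk on. Nex and Esk are on, so Syl fires (Gate 1). [2 rule applications]
Esk needs fewer.

Esk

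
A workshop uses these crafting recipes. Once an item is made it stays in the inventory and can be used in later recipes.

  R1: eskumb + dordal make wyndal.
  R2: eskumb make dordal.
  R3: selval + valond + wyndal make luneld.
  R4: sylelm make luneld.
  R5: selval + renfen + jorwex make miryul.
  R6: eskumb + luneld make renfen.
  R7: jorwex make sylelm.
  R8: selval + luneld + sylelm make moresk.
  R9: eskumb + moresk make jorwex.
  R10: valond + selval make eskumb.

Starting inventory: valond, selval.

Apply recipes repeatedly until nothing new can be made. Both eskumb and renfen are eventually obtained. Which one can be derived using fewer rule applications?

eskumb: valond + selval → eskumb (R10). [1 rule application]
renfen: Using R10, valond and selval make eskumb. eskumb → dordal (R2). Using R1, eskumb and dordal make wyndal. Using R3, selval, valond, and wyndal make luneld. Using R6, eskumb and luneld make renfen. [5 rule applications]
eskumb needs fewer.

eskumb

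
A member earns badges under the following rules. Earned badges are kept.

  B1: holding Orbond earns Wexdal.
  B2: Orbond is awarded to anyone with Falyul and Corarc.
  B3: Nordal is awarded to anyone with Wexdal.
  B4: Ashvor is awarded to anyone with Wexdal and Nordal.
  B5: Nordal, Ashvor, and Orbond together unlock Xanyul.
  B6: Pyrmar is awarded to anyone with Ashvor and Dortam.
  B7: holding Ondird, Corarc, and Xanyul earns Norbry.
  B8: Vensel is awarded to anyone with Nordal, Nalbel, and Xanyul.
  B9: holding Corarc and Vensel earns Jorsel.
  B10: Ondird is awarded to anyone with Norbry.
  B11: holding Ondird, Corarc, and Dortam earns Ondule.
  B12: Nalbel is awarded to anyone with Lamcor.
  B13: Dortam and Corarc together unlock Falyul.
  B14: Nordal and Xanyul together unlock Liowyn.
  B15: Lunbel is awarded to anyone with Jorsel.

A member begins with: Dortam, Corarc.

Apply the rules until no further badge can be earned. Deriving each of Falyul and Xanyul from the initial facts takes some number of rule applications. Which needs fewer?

Falyul: With Dortam and Corarc, Falyul is earned (B13). [1 rule application]
Xanyul: With Dortam and Corarc, Falyul is earned (B13). With Falyul and Corarc, Orbond is earned (B2). With Orbond, Wexdal is earned (B1). With Wexdal, Nordal is earned (B3). With Wexdal and Nordal, Ashvor is earned (B4). With Nordal, Ashvor, and Orbond, Xanyul is earned (B5). [6 rule applications]
Falyul needs fewer.

Falyul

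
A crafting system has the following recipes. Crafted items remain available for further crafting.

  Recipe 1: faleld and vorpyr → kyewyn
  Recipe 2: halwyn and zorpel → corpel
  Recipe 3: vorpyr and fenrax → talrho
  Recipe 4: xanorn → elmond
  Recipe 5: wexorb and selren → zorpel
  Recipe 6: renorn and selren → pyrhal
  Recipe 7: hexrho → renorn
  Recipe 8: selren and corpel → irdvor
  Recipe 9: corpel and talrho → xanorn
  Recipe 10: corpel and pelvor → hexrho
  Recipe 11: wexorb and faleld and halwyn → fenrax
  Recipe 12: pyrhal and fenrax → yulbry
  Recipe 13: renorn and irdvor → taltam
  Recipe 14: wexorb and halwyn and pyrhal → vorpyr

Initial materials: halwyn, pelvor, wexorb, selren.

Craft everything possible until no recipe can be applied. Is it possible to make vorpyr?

Yes

Using Recipe 5, wexorb and selren make zorpel.
Using Recipe 2, halwyn and zorpel make corpel.
corpel and pelvor → hexrho (Recipe 10).
hexrho → renorn (Recipe 7).
renorn and selren → pyrhal (Recipe 6).
Using Recipe 14, wexorb, halwyn, and pyrhal make vorpyr.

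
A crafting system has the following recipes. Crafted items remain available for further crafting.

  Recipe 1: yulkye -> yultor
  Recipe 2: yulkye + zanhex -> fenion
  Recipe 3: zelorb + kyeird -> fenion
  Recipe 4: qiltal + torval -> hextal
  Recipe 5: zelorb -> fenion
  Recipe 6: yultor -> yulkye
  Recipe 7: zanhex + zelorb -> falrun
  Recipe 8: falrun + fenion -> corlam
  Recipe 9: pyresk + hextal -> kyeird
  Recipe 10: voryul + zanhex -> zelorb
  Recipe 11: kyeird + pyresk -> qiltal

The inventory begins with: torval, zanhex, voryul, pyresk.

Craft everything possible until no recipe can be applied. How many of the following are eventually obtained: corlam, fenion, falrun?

voryul + zanhex -> zelorb (Recipe 10).
Using Recipe 7, zanhex and zelorb make falrun.
Using Recipe 5, zelorb makes fenion.
falrun + fenion -> corlam (Recipe 8).
corlam: reached.
fenion: reached.
falrun: reached.
All 3 are reached.

3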